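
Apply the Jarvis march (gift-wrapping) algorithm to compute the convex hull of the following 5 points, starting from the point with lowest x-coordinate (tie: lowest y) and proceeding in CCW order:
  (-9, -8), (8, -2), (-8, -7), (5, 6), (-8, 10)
Hull (CCW) = [(-9, -8), (8, -2), (5, 6), (-8, 10)]

Jarvis march: at each step, from the current hull vertex p, select the next vertex q as the point such that every other point lies strictly to the left of (or on) the directed line p → q. (Equivalently: for every other point r, the cross product (q − p) × (r − p) ≥ 0.)
Starting point (lowest x, tie lowest y): (-9, -8). Wrap until returning to start. Resulting hull: (-9, -8), (8, -2), (5, 6), (-8, 10).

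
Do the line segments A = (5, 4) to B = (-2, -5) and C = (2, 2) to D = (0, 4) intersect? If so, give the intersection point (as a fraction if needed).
No (intersection of containing lines falls outside at least one segment)

Parametrize and solve: t = 5/16, s = -13/32. At least one of these is outside [0, 1], so the segments do not intersect.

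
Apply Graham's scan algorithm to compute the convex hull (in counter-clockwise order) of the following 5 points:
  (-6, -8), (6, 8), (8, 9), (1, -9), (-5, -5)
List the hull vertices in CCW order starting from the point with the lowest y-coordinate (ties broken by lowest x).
Hull (CCW) = [(1, -9), (8, 9), (6, 8), (-5, -5), (-6, -8)]

Graham scan procedure:
  1. Find the pivot p₀ = point with lowest y (tie → lowest x): (1, -9).
  2. Sort the remaining points by polar angle around p₀.
  3. Walk through sorted points, maintaining a stack; pop the top while the last three entries make a non-left turn (cross product ≤ 0).
  4. Final stack is the convex hull in CCW order: (1, -9), (8, 9), (6, 8), (-5, -5), (-6, -8).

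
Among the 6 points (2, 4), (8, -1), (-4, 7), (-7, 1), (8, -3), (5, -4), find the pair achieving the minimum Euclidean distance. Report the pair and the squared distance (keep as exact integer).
Pair = ((8, -1), (8, -3)); squared distance = 4

Compute all C(6, 2) = 15 pairwise squared distances (x_i − x_j)² + (y_i − y_j)². The minimum is 4, attained by the pair ((8, -1), (8, -3)).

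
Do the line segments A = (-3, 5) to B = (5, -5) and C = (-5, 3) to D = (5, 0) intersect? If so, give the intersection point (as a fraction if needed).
Yes; intersection at (-5/19, 30/19) (t = 13/38 on AB, s = 9/19 on CD)

Parametrize AB as A + t(B − A) = (-3 + 8 t, 5 + -10 t) and CD as C + s(D − C) = (-5 + 10 s, 3 + -3 s). Solve the linear system for (t, s). Determinant = -76 ≠ 0, so a unique intersection of the containing lines exists. Solution: t = 13/38, s = 9/19 — both in [0, 1], so the segments cross. Intersection point: (-5/19, 30/19).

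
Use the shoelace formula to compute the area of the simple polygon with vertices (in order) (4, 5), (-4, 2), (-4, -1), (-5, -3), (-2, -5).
Area = 38

Shoelace formula: Area = (1/2) |Σ_i (x_i · y_{i+1} − x_{i+1} · y_i)| (indices mod n). Compute each cross term:
  (4)(2) − (-4)(5) = 28
  (-4)(-1) − (-4)(2) = 12
  (-4)(-3) − (-5)(-1) = 7
  (-5)(-5) − (-2)(-3) = 19
  (-2)(5) − (4)(-5) = 10
Sum = 76, so (signed) Area = 76/2 = 38, |Area| = 38.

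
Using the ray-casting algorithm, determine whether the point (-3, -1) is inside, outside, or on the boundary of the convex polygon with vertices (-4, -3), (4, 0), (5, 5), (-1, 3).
The point (-3, -1) lies on the polygon boundary

Boundary check: the query satisfies the collinearity and bounding-box conditions for some polygon edge, so it lies exactly on the boundary.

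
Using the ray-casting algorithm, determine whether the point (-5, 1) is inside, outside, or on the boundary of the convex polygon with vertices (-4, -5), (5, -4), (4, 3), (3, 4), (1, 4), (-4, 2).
The point (-5, 1) lies strictly outside the polygon

Cast a horizontal ray to the right from the query point and count how many polygon edges it crosses (each edge strictly once or zero times, handled with the usual half-open convention). 
Parity of crossings → even ⇒ outside.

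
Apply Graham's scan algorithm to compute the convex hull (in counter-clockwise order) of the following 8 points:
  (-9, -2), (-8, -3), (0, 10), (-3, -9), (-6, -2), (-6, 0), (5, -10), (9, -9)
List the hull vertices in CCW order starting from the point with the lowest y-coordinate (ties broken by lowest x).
Hull (CCW) = [(5, -10), (9, -9), (0, 10), (-9, -2), (-3, -9)]

Graham scan procedure:
  1. Find the pivot p₀ = point with lowest y (tie → lowest x): (5, -10).
  2. Sort the remaining points by polar angle around p₀.
  3. Walk through sorted points, maintaining a stack; pop the top while the last three entries make a non-left turn (cross product ≤ 0).
  4. Final stack is the convex hull in CCW order: (5, -10), (9, -9), (0, 10), (-9, -2), (-3, -9).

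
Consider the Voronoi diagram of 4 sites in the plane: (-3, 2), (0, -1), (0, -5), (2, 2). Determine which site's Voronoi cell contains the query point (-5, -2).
Nearest site = (-3, 2)

The Voronoi cell of site s contains exactly those query points closer to s than to any other site. Compute squared distances from q = (-5, -2) to each site:
  (-3 − -5)² + (2 − -2)² = 20
  (0 − -5)² + (-1 − -2)² = 26
  (0 − -5)² + (-5 − -2)² = 34
  (2 − -5)² + (2 − -2)² = 65
Minimum is attained by (-3, 2), so q lies in its Voronoi cell.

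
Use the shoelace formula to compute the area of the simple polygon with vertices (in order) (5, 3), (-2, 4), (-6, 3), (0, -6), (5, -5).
Area = 75

Shoelace formula: Area = (1/2) |Σ_i (x_i · y_{i+1} − x_{i+1} · y_i)| (indices mod n). Compute each cross term:
  (5)(4) − (-2)(3) = 26
  (-2)(3) − (-6)(4) = 18
  (-6)(-6) − (0)(3) = 36
  (0)(-5) − (5)(-6) = 30
  (5)(3) − (5)(-5) = 40
Sum = 150, so (signed) Area = 150/2 = 75, |Area| = 75.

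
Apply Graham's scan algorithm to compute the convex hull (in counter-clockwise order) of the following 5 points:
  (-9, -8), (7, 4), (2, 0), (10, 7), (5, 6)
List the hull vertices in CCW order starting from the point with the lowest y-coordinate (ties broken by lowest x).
Hull (CCW) = [(-9, -8), (2, 0), (7, 4), (10, 7), (5, 6)]

Graham scan procedure:
  1. Find the pivot p₀ = point with lowest y (tie → lowest x): (-9, -8).
  2. Sort the remaining points by polar angle around p₀.
  3. Walk through sorted points, maintaining a stack; pop the top while the last three entries make a non-left turn (cross product ≤ 0).
  4. Final stack is the convex hull in CCW order: (-9, -8), (2, 0), (7, 4), (10, 7), (5, 6).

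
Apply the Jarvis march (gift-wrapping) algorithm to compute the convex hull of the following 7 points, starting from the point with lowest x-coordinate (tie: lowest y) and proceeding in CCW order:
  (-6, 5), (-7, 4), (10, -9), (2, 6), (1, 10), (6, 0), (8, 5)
Hull (CCW) = [(-7, 4), (10, -9), (8, 5), (1, 10), (-6, 5)]

Jarvis march: at each step, from the current hull vertex p, select the next vertex q as the point such that every other point lies strictly to the left of (or on) the directed line p → q. (Equivalently: for every other point r, the cross product (q − p) × (r − p) ≥ 0.)
Starting point (lowest x, tie lowest y): (-7, 4). Wrap until returning to start. Resulting hull: (-7, 4), (10, -9), (8, 5), (1, 10), (-6, 5).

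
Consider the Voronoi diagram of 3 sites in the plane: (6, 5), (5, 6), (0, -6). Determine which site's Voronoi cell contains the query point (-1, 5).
Nearest site = (5, 6)

The Voronoi cell of site s contains exactly those query points closer to s than to any other site. Compute squared distances from q = (-1, 5) to each site:
  (5 − -1)² + (6 − 5)² = 37
  (6 − -1)² + (5 − 5)² = 49
  (0 − -1)² + (-6 − 5)² = 122
Minimum is attained by (5, 6), so q lies in its Voronoi cell.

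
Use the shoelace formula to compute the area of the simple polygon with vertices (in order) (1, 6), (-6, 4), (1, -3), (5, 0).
Area = 99/2

Shoelace formula: Area = (1/2) |Σ_i (x_i · y_{i+1} − x_{i+1} · y_i)| (indices mod n). Compute each cross term:
  (1)(4) − (-6)(6) = 40
  (-6)(-3) − (1)(4) = 14
  (1)(0) − (5)(-3) = 15
  (5)(6) − (1)(0) = 30
Sum = 99, so (signed) Area = 99/2 = 99/2, |Area| = 99/2.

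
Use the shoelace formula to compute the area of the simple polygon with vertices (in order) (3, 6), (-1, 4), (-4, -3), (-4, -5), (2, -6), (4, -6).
Area = 133/2

Shoelace formula: Area = (1/2) |Σ_i (x_i · y_{i+1} − x_{i+1} · y_i)| (indices mod n). Compute each cross term:
  (3)(4) − (-1)(6) = 18
  (-1)(-3) − (-4)(4) = 19
  (-4)(-5) − (-4)(-3) = 8
  (-4)(-6) − (2)(-5) = 34
  (2)(-6) − (4)(-6) = 12
  (4)(6) − (3)(-6) = 42
Sum = 133, so (signed) Area = 133/2 = 133/2, |Area| = 133/2.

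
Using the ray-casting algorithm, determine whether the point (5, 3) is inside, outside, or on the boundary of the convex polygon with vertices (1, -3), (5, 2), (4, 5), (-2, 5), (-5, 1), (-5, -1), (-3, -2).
The point (5, 3) lies strictly outside the polygon

Cast a horizontal ray to the right from the query point and count how many polygon edges it crosses (each edge strictly once or zero times, handled with the usual half-open convention). 
Parity of crossings → even ⇒ outside.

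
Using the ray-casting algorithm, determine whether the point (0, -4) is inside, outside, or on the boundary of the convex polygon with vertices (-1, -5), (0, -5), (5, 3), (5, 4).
The point (0, -4) lies strictly inside the polygon

Cast a horizontal ray to the right from the query point and count how many polygon edges it crosses (each edge strictly once or zero times, handled with the usual half-open convention). 
Parity of crossings → odd ⇒ inside.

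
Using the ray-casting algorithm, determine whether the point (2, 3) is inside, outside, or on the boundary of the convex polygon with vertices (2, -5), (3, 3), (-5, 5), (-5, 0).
The point (2, 3) lies strictly inside the polygon

Cast a horizontal ray to the right from the query point and count how many polygon edges it crosses (each edge strictly once or zero times, handled with the usual half-open convention). 
Parity of crossings → odd ⇒ inside.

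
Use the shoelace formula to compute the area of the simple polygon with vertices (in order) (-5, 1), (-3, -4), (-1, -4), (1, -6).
Area = 6

Shoelace formula: Area = (1/2) |Σ_i (x_i · y_{i+1} − x_{i+1} · y_i)| (indices mod n). Compute each cross term:
  (-5)(-4) − (-3)(1) = 23
  (-3)(-4) − (-1)(-4) = 8
  (-1)(-6) − (1)(-4) = 10
  (1)(1) − (-5)(-6) = -29
Sum = 12, so (signed) Area = 12/2 = 6, |Area| = 6.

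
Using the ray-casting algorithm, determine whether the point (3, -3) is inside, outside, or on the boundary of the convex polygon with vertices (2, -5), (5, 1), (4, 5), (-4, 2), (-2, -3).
The point (3, -3) lies on the polygon boundary

Boundary check: the query satisfies the collinearity and bounding-box conditions for some polygon edge, so it lies exactly on the boundary.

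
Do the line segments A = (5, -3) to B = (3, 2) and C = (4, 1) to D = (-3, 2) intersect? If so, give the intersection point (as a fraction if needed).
Yes; intersection at (37/11, 12/11) (t = 9/11 on AB, s = 1/11 on CD)

Parametrize AB as A + t(B − A) = (5 + -2 t, -3 + 5 t) and CD as C + s(D − C) = (4 + -7 s, 1 + 1 s). Solve the linear system for (t, s). Determinant = -33 ≠ 0, so a unique intersection of the containing lines exists. Solution: t = 9/11, s = 1/11 — both in [0, 1], so the segments cross. Intersection point: (37/11, 12/11).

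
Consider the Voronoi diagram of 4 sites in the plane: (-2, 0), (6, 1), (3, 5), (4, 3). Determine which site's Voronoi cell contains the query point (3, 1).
Nearest site = (4, 3)

The Voronoi cell of site s contains exactly those query points closer to s than to any other site. Compute squared distances from q = (3, 1) to each site:
  (4 − 3)² + (3 − 1)² = 5
  (6 − 3)² + (1 − 1)² = 9
  (3 − 3)² + (5 − 1)² = 16
  (-2 − 3)² + (0 − 1)² = 26
Minimum is attained by (4, 3), so q lies in its Voronoi cell.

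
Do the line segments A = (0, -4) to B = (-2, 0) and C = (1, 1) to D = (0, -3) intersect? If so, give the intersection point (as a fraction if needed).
No (intersection of containing lines falls outside at least one segment)

Parametrize and solve: t = 1/12, s = 7/6. At least one of these is outside [0, 1], so the segments do not intersect.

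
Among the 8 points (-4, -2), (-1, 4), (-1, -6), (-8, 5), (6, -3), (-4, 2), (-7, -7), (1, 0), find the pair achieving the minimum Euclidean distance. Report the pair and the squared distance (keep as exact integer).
Pair = ((-1, 4), (-4, 2)); squared distance = 13

Compute all C(8, 2) = 28 pairwise squared distances (x_i − x_j)² + (y_i − y_j)². The minimum is 13, attained by the pair ((-1, 4), (-4, 2)).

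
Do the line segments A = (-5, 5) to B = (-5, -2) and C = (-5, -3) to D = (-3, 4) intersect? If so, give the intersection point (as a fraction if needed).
No (intersection of containing lines falls outside at least one segment)

Parametrize and solve: t = 8/7, s = 0. At least one of these is outside [0, 1], so the segments do not intersect.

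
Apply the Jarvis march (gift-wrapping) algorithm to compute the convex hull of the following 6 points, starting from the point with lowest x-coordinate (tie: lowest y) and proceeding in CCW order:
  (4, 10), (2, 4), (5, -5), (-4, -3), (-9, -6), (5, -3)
Hull (CCW) = [(-9, -6), (5, -5), (5, -3), (4, 10)]

Jarvis march: at each step, from the current hull vertex p, select the next vertex q as the point such that every other point lies strictly to the left of (or on) the directed line p → q. (Equivalently: for every other point r, the cross product (q − p) × (r − p) ≥ 0.)
Starting point (lowest x, tie lowest y): (-9, -6). Wrap until returning to start. Resulting hull: (-9, -6), (5, -5), (5, -3), (4, 10).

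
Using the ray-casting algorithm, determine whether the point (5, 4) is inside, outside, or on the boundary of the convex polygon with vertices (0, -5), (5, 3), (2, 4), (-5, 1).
The point (5, 4) lies strictly outside the polygon

Cast a horizontal ray to the right from the query point and count how many polygon edges it crosses (each edge strictly once or zero times, handled with the usual half-open convention). 
Parity of crossings → even ⇒ outside.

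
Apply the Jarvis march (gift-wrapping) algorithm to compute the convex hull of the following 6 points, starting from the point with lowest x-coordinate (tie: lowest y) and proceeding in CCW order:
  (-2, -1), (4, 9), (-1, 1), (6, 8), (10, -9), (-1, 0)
Hull (CCW) = [(-2, -1), (10, -9), (6, 8), (4, 9), (-1, 1)]

Jarvis march: at each step, from the current hull vertex p, select the next vertex q as the point such that every other point lies strictly to the left of (or on) the directed line p → q. (Equivalently: for every other point r, the cross product (q − p) × (r − p) ≥ 0.)
Starting point (lowest x, tie lowest y): (-2, -1). Wrap until returning to start. Resulting hull: (-2, -1), (10, -9), (6, 8), (4, 9), (-1, 1).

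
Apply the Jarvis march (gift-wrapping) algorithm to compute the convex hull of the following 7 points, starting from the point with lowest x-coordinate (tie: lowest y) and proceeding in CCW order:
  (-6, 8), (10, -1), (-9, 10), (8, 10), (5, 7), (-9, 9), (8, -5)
Hull (CCW) = [(-9, 9), (8, -5), (10, -1), (8, 10), (-9, 10)]

Jarvis march: at each step, from the current hull vertex p, select the next vertex q as the point such that every other point lies strictly to the left of (or on) the directed line p → q. (Equivalently: for every other point r, the cross product (q − p) × (r − p) ≥ 0.)
Starting point (lowest x, tie lowest y): (-9, 9). Wrap until returning to start. Resulting hull: (-9, 9), (8, -5), (10, -1), (8, 10), (-9, 10).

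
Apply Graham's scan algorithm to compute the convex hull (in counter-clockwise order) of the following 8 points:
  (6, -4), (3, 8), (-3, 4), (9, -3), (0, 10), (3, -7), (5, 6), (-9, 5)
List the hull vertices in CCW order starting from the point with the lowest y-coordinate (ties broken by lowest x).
Hull (CCW) = [(3, -7), (9, -3), (5, 6), (3, 8), (0, 10), (-9, 5)]

Graham scan procedure:
  1. Find the pivot p₀ = point with lowest y (tie → lowest x): (3, -7).
  2. Sort the remaining points by polar angle around p₀.
  3. Walk through sorted points, maintaining a stack; pop the top while the last three entries make a non-left turn (cross product ≤ 0).
  4. Final stack is the convex hull in CCW order: (3, -7), (9, -3), (5, 6), (3, 8), (0, 10), (-9, 5).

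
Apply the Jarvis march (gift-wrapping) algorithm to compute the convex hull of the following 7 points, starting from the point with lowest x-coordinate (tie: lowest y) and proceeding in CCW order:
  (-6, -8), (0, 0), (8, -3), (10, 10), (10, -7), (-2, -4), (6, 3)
Hull (CCW) = [(-6, -8), (10, -7), (10, 10), (0, 0)]

Jarvis march: at each step, from the current hull vertex p, select the next vertex q as the point such that every other point lies strictly to the left of (or on) the directed line p → q. (Equivalently: for every other point r, the cross product (q − p) × (r − p) ≥ 0.)
Starting point (lowest x, tie lowest y): (-6, -8). Wrap until returning to start. Resulting hull: (-6, -8), (10, -7), (10, 10), (0, 0).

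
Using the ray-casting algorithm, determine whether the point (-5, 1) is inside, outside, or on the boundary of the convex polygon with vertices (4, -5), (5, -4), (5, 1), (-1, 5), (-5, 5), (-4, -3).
The point (-5, 1) lies strictly outside the polygon

Cast a horizontal ray to the right from the query point and count how many polygon edges it crosses (each edge strictly once or zero times, handled with the usual half-open convention). 
Parity of crossings → even ⇒ outside.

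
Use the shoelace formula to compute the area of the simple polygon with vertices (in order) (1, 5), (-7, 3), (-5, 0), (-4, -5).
Area = 63/2

Shoelace formula: Area = (1/2) |Σ_i (x_i · y_{i+1} − x_{i+1} · y_i)| (indices mod n). Compute each cross term:
  (1)(3) − (-7)(5) = 38
  (-7)(0) − (-5)(3) = 15
  (-5)(-5) − (-4)(0) = 25
  (-4)(5) − (1)(-5) = -15
Sum = 63, so (signed) Area = 63/2 = 63/2, |Area| = 63/2.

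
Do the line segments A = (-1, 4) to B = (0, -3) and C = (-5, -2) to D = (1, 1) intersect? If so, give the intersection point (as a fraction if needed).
Yes; intersection at (-7/15, 4/15) (t = 8/15 on AB, s = 34/45 on CD)

Parametrize AB as A + t(B − A) = (-1 + 1 t, 4 + -7 t) and CD as C + s(D − C) = (-5 + 6 s, -2 + 3 s). Solve the linear system for (t, s). Determinant = -45 ≠ 0, so a unique intersection of the containing lines exists. Solution: t = 8/15, s = 34/45 — both in [0, 1], so the segments cross. Intersection point: (-7/15, 4/15).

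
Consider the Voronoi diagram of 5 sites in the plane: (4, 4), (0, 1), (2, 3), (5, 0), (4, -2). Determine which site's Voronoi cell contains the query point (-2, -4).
Nearest site = (0, 1)

The Voronoi cell of site s contains exactly those query points closer to s than to any other site. Compute squared distances from q = (-2, -4) to each site:
  (0 − -2)² + (1 − -4)² = 29
  (4 − -2)² + (-2 − -4)² = 40
  (2 − -2)² + (3 − -4)² = 65
  (5 − -2)² + (0 − -4)² = 65
  (4 − -2)² + (4 − -4)² = 100
Minimum is attained by (0, 1), so q lies in its Voronoi cell.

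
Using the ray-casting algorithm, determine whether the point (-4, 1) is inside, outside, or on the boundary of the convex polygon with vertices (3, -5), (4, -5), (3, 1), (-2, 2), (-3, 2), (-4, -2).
The point (-4, 1) lies strictly outside the polygon

Cast a horizontal ray to the right from the query point and count how many polygon edges it crosses (each edge strictly once or zero times, handled with the usual half-open convention). 
Parity of crossings → even ⇒ outside.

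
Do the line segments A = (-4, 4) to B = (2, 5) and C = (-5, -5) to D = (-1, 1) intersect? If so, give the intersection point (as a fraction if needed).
No (intersection of containing lines falls outside at least one segment)

Parametrize and solve: t = 15/16, s = 53/32. At least one of these is outside [0, 1], so the segments do not intersect.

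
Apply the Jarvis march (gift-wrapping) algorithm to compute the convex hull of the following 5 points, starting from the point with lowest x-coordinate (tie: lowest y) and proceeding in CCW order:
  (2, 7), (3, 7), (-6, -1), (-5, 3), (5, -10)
Hull (CCW) = [(-6, -1), (5, -10), (3, 7), (2, 7), (-5, 3)]

Jarvis march: at each step, from the current hull vertex p, select the next vertex q as the point such that every other point lies strictly to the left of (or on) the directed line p → q. (Equivalently: for every other point r, the cross product (q − p) × (r − p) ≥ 0.)
Starting point (lowest x, tie lowest y): (-6, -1). Wrap until returning to start. Resulting hull: (-6, -1), (5, -10), (3, 7), (2, 7), (-5, 3).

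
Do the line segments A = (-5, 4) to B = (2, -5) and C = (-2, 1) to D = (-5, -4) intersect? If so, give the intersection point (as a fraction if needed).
Yes; intersection at (-71/31, 16/31) (t = 12/31 on AB, s = 3/31 on CD)

Parametrize AB as A + t(B − A) = (-5 + 7 t, 4 + -9 t) and CD as C + s(D − C) = (-2 + -3 s, 1 + -5 s). Solve the linear system for (t, s). Determinant = 62 ≠ 0, so a unique intersection of the containing lines exists. Solution: t = 12/31, s = 3/31 — both in [0, 1], so the segments cross. Intersection point: (-71/31, 16/31).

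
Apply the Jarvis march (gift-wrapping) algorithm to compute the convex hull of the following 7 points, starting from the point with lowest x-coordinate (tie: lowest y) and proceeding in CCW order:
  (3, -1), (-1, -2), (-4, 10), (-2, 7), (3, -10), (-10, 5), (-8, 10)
Hull (CCW) = [(-10, 5), (3, -10), (3, -1), (-2, 7), (-4, 10), (-8, 10)]

Jarvis march: at each step, from the current hull vertex p, select the next vertex q as the point such that every other point lies strictly to the left of (or on) the directed line p → q. (Equivalently: for every other point r, the cross product (q − p) × (r − p) ≥ 0.)
Starting point (lowest x, tie lowest y): (-10, 5). Wrap until returning to start. Resulting hull: (-10, 5), (3, -10), (3, -1), (-2, 7), (-4, 10), (-8, 10).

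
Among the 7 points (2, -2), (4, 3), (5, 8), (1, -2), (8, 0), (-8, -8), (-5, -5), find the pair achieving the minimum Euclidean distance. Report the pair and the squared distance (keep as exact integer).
Pair = ((2, -2), (1, -2)); squared distance = 1

Compute all C(7, 2) = 21 pairwise squared distances (x_i − x_j)² + (y_i − y_j)². The minimum is 1, attained by the pair ((2, -2), (1, -2)).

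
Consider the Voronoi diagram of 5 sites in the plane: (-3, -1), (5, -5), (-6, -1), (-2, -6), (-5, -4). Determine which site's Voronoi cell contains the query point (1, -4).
Nearest site = (-2, -6)

The Voronoi cell of site s contains exactly those query points closer to s than to any other site. Compute squared distances from q = (1, -4) to each site:
  (-2 − 1)² + (-6 − -4)² = 13
  (5 − 1)² + (-5 − -4)² = 17
  (-3 − 1)² + (-1 − -4)² = 25
  (-5 − 1)² + (-4 − -4)² = 36
  (-6 − 1)² + (-1 − -4)² = 58
Minimum is attained by (-2, -6), so q lies in its Voronoi cell.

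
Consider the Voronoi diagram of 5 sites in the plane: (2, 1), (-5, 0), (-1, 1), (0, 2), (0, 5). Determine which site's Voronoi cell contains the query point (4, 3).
Nearest site = (2, 1)

The Voronoi cell of site s contains exactly those query points closer to s than to any other site. Compute squared distances from q = (4, 3) to each site:
  (2 − 4)² + (1 − 3)² = 8
  (0 − 4)² + (2 − 3)² = 17
  (0 − 4)² + (5 − 3)² = 20
  (-1 − 4)² + (1 − 3)² = 29
  (-5 − 4)² + (0 − 3)² = 90
Minimum is attained by (2, 1), so q lies in its Voronoi cell.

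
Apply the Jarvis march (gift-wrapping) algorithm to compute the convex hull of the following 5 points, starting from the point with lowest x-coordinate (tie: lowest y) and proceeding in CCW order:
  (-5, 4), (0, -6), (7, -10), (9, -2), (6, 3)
Hull (CCW) = [(-5, 4), (0, -6), (7, -10), (9, -2), (6, 3)]

Jarvis march: at each step, from the current hull vertex p, select the next vertex q as the point such that every other point lies strictly to the left of (or on) the directed line p → q. (Equivalently: for every other point r, the cross product (q − p) × (r − p) ≥ 0.)
Starting point (lowest x, tie lowest y): (-5, 4). Wrap until returning to start. Resulting hull: (-5, 4), (0, -6), (7, -10), (9, -2), (6, 3).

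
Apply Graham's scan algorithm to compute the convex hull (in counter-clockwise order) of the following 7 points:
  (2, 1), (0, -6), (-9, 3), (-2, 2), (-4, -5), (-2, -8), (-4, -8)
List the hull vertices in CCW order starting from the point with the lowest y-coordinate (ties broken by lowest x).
Hull (CCW) = [(-4, -8), (-2, -8), (0, -6), (2, 1), (-2, 2), (-9, 3)]

Graham scan procedure:
  1. Find the pivot p₀ = point with lowest y (tie → lowest x): (-4, -8).
  2. Sort the remaining points by polar angle around p₀.
  3. Walk through sorted points, maintaining a stack; pop the top while the last three entries make a non-left turn (cross product ≤ 0).
  4. Final stack is the convex hull in CCW order: (-4, -8), (-2, -8), (0, -6), (2, 1), (-2, 2), (-9, 3).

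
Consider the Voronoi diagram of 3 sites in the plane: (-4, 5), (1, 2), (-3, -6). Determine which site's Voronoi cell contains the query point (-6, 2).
Nearest site = (-4, 5)

The Voronoi cell of site s contains exactly those query points closer to s than to any other site. Compute squared distances from q = (-6, 2) to each site:
  (-4 − -6)² + (5 − 2)² = 13
  (1 − -6)² + (2 − 2)² = 49
  (-3 − -6)² + (-6 − 2)² = 73
Minimum is attained by (-4, 5), so q lies in its Voronoi cell.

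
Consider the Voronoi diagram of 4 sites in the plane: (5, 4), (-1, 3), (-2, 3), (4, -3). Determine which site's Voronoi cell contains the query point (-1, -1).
Nearest site = (-1, 3)

The Voronoi cell of site s contains exactly those query points closer to s than to any other site. Compute squared distances from q = (-1, -1) to each site:
  (-1 − -1)² + (3 − -1)² = 16
  (-2 − -1)² + (3 − -1)² = 17
  (4 − -1)² + (-3 − -1)² = 29
  (5 − -1)² + (4 − -1)² = 61
Minimum is attained by (-1, 3), so q lies in its Voronoi cell.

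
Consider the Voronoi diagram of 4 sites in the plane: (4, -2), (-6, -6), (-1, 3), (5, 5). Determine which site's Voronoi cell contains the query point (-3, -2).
Nearest site = (-6, -6)

The Voronoi cell of site s contains exactly those query points closer to s than to any other site. Compute squared distances from q = (-3, -2) to each site:
  (-6 − -3)² + (-6 − -2)² = 25
  (-1 − -3)² + (3 − -2)² = 29
  (4 − -3)² + (-2 − -2)² = 49
  (5 − -3)² + (5 − -2)² = 113
Minimum is attained by (-6, -6), so q lies in its Voronoi cell.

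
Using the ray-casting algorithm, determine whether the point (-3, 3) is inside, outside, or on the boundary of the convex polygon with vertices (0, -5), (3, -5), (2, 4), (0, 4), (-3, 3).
The point (-3, 3) lies on the polygon boundary

Boundary check: the query satisfies the collinearity and bounding-box conditions for some polygon edge, so it lies exactly on the boundary.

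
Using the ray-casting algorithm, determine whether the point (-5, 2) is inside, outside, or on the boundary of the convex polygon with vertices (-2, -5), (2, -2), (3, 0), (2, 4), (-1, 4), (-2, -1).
The point (-5, 2) lies strictly outside the polygon

Cast a horizontal ray to the right from the query point and count how many polygon edges it crosses (each edge strictly once or zero times, handled with the usual half-open convention). 
Parity of crossings → even ⇒ outside.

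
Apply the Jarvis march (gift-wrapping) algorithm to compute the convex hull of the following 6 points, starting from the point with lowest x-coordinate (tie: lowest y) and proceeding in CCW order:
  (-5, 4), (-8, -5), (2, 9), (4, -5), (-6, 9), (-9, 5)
Hull (CCW) = [(-9, 5), (-8, -5), (4, -5), (2, 9), (-6, 9)]

Jarvis march: at each step, from the current hull vertex p, select the next vertex q as the point such that every other point lies strictly to the left of (or on) the directed line p → q. (Equivalently: for every other point r, the cross product (q − p) × (r − p) ≥ 0.)
Starting point (lowest x, tie lowest y): (-9, 5). Wrap until returning to start. Resulting hull: (-9, 5), (-8, -5), (4, -5), (2, 9), (-6, 9).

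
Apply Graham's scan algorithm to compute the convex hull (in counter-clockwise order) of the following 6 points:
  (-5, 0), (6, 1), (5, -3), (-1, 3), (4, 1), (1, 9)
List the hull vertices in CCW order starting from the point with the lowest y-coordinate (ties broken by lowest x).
Hull (CCW) = [(5, -3), (6, 1), (1, 9), (-5, 0)]

Graham scan procedure:
  1. Find the pivot p₀ = point with lowest y (tie → lowest x): (5, -3).
  2. Sort the remaining points by polar angle around p₀.
  3. Walk through sorted points, maintaining a stack; pop the top while the last three entries make a non-left turn (cross product ≤ 0).
  4. Final stack is the convex hull in CCW order: (5, -3), (6, 1), (1, 9), (-5, 0).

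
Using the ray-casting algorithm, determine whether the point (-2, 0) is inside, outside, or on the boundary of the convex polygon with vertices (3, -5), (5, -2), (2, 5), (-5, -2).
The point (-2, 0) lies strictly inside the polygon

Cast a horizontal ray to the right from the query point and count how many polygon edges it crosses (each edge strictly once or zero times, handled with the usual half-open convention). 
Parity of crossings → odd ⇒ inside.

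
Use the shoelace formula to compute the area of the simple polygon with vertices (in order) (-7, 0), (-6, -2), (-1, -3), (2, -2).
Area = 12

Shoelace formula: Area = (1/2) |Σ_i (x_i · y_{i+1} − x_{i+1} · y_i)| (indices mod n). Compute each cross term:
  (-7)(-2) − (-6)(0) = 14
  (-6)(-3) − (-1)(-2) = 16
  (-1)(-2) − (2)(-3) = 8
  (2)(0) − (-7)(-2) = -14
Sum = 24, so (signed) Area = 24/2 = 12, |Area| = 12.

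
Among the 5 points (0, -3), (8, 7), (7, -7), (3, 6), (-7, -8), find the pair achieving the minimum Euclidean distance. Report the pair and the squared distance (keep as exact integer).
Pair = ((8, 7), (3, 6)); squared distance = 26

Compute all C(5, 2) = 10 pairwise squared distances (x_i − x_j)² + (y_i − y_j)². The minimum is 26, attained by the pair ((8, 7), (3, 6)).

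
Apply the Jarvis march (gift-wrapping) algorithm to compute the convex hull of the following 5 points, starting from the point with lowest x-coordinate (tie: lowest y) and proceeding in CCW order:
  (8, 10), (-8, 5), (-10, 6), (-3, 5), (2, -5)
Hull (CCW) = [(-10, 6), (2, -5), (8, 10)]

Jarvis march: at each step, from the current hull vertex p, select the next vertex q as the point such that every other point lies strictly to the left of (or on) the directed line p → q. (Equivalently: for every other point r, the cross product (q − p) × (r − p) ≥ 0.)
Starting point (lowest x, tie lowest y): (-10, 6). Wrap until returning to start. Resulting hull: (-10, 6), (2, -5), (8, 10).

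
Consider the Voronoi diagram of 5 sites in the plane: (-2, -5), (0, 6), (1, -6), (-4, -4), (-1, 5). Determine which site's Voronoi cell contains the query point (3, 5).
Nearest site = (0, 6)

The Voronoi cell of site s contains exactly those query points closer to s than to any other site. Compute squared distances from q = (3, 5) to each site:
  (0 − 3)² + (6 − 5)² = 10
  (-1 − 3)² + (5 − 5)² = 16
  (-2 − 3)² + (-5 − 5)² = 125
  (1 − 3)² + (-6 − 5)² = 125
  (-4 − 3)² + (-4 − 5)² = 130
Minimum is attained by (0, 6), so q lies in its Voronoi cell.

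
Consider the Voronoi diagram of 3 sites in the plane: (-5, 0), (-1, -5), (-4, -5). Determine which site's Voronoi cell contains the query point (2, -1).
Nearest site = (-1, -5)

The Voronoi cell of site s contains exactly those query points closer to s than to any other site. Compute squared distances from q = (2, -1) to each site:
  (-1 − 2)² + (-5 − -1)² = 25
  (-5 − 2)² + (0 − -1)² = 50
  (-4 − 2)² + (-5 − -1)² = 52
Minimum is attained by (-1, -5), so q lies in its Voronoi cell.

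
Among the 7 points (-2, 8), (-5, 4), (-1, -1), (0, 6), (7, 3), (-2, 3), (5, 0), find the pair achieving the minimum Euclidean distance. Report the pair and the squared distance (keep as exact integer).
Pair = ((-2, 8), (0, 6)); squared distance = 8

Compute all C(7, 2) = 21 pairwise squared distances (x_i − x_j)² + (y_i − y_j)². The minimum is 8, attained by the pair ((-2, 8), (0, 6)).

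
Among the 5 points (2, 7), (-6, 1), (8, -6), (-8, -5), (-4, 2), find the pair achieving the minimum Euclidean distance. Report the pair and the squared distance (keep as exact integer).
Pair = ((-6, 1), (-4, 2)); squared distance = 5

Compute all C(5, 2) = 10 pairwise squared distances (x_i − x_j)² + (y_i − y_j)². The minimum is 5, attained by the pair ((-6, 1), (-4, 2)).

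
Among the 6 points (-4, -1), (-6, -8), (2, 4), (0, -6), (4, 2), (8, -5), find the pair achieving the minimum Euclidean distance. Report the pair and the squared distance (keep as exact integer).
Pair = ((2, 4), (4, 2)); squared distance = 8

Compute all C(6, 2) = 15 pairwise squared distances (x_i − x_j)² + (y_i − y_j)². The minimum is 8, attained by the pair ((2, 4), (4, 2)).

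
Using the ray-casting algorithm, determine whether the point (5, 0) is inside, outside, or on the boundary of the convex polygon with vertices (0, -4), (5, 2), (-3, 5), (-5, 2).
The point (5, 0) lies strictly outside the polygon

Cast a horizontal ray to the right from the query point and count how many polygon edges it crosses (each edge strictly once or zero times, handled with the usual half-open convention). 
Parity of crossings → even ⇒ outside.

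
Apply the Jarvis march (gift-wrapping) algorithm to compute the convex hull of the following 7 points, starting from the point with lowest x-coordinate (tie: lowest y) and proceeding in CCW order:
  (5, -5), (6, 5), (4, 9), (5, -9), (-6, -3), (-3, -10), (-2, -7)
Hull (CCW) = [(-6, -3), (-3, -10), (5, -9), (6, 5), (4, 9)]

Jarvis march: at each step, from the current hull vertex p, select the next vertex q as the point such that every other point lies strictly to the left of (or on) the directed line p → q. (Equivalently: for every other point r, the cross product (q − p) × (r − p) ≥ 0.)
Starting point (lowest x, tie lowest y): (-6, -3). Wrap until returning to start. Resulting hull: (-6, -3), (-3, -10), (5, -9), (6, 5), (4, 9).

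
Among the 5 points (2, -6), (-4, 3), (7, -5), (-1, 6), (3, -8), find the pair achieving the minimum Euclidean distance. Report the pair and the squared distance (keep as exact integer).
Pair = ((2, -6), (3, -8)); squared distance = 5

Compute all C(5, 2) = 10 pairwise squared distances (x_i − x_j)² + (y_i − y_j)². The minimum is 5, attained by the pair ((2, -6), (3, -8)).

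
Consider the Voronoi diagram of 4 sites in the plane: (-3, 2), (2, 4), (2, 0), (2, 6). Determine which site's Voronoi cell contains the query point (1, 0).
Nearest site = (2, 0)

The Voronoi cell of site s contains exactly those query points closer to s than to any other site. Compute squared distances from q = (1, 0) to each site:
  (2 − 1)² + (0 − 0)² = 1
  (2 − 1)² + (4 − 0)² = 17
  (-3 − 1)² + (2 − 0)² = 20
  (2 − 1)² + (6 − 0)² = 37
Minimum is attained by (2, 0), so q lies in its Voronoi cell.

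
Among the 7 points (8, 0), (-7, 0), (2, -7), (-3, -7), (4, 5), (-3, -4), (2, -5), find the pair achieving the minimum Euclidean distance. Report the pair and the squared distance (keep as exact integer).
Pair = ((2, -7), (2, -5)); squared distance = 4

Compute all C(7, 2) = 21 pairwise squared distances (x_i − x_j)² + (y_i − y_j)². The minimum is 4, attained by the pair ((2, -7), (2, -5)).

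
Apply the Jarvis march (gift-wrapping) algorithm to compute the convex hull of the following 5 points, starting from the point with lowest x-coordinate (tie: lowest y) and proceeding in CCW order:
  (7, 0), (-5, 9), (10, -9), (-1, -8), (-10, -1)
Hull (CCW) = [(-10, -1), (-1, -8), (10, -9), (7, 0), (-5, 9)]

Jarvis march: at each step, from the current hull vertex p, select the next vertex q as the point such that every other point lies strictly to the left of (or on) the directed line p → q. (Equivalently: for every other point r, the cross product (q − p) × (r − p) ≥ 0.)
Starting point (lowest x, tie lowest y): (-10, -1). Wrap until returning to start. Resulting hull: (-10, -1), (-1, -8), (10, -9), (7, 0), (-5, 9).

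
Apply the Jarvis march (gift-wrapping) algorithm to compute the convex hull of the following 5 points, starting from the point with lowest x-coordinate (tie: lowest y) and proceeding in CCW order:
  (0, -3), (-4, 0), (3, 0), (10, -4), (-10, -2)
Hull (CCW) = [(-10, -2), (10, -4), (3, 0), (-4, 0)]

Jarvis march: at each step, from the current hull vertex p, select the next vertex q as the point such that every other point lies strictly to the left of (or on) the directed line p → q. (Equivalently: for every other point r, the cross product (q − p) × (r − p) ≥ 0.)
Starting point (lowest x, tie lowest y): (-10, -2). Wrap until returning to start. Resulting hull: (-10, -2), (10, -4), (3, 0), (-4, 0).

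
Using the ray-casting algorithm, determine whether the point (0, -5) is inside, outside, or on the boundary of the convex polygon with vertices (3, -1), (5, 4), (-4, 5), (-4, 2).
The point (0, -5) lies strictly outside the polygon

Cast a horizontal ray to the right from the query point and count how many polygon edges it crosses (each edge strictly once or zero times, handled with the usual half-open convention). 
Parity of crossings → even ⇒ outside.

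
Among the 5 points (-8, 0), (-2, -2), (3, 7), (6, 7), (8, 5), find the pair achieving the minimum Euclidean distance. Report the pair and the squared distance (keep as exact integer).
Pair = ((6, 7), (8, 5)); squared distance = 8

Compute all C(5, 2) = 10 pairwise squared distances (x_i − x_j)² + (y_i − y_j)². The minimum is 8, attained by the pair ((6, 7), (8, 5)).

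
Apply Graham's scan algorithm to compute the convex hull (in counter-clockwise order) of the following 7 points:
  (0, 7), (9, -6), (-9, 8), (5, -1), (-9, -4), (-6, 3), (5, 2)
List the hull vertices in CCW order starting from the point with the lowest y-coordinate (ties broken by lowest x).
Hull (CCW) = [(9, -6), (5, 2), (0, 7), (-9, 8), (-9, -4)]

Graham scan procedure:
  1. Find the pivot p₀ = point with lowest y (tie → lowest x): (9, -6).
  2. Sort the remaining points by polar angle around p₀.
  3. Walk through sorted points, maintaining a stack; pop the top while the last three entries make a non-left turn (cross product ≤ 0).
  4. Final stack is the convex hull in CCW order: (9, -6), (5, 2), (0, 7), (-9, 8), (-9, -4).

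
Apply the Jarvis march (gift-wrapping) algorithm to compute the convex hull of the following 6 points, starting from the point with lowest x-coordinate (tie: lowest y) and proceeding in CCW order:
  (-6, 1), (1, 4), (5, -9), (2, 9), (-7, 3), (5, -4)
Hull (CCW) = [(-7, 3), (-6, 1), (5, -9), (5, -4), (2, 9)]

Jarvis march: at each step, from the current hull vertex p, select the next vertex q as the point such that every other point lies strictly to the left of (or on) the directed line p → q. (Equivalently: for every other point r, the cross product (q − p) × (r − p) ≥ 0.)
Starting point (lowest x, tie lowest y): (-7, 3). Wrap until returning to start. Resulting hull: (-7, 3), (-6, 1), (5, -9), (5, -4), (2, 9).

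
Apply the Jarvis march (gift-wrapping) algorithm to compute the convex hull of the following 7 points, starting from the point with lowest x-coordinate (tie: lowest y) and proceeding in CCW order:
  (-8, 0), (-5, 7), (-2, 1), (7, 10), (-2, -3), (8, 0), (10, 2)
Hull (CCW) = [(-8, 0), (-2, -3), (8, 0), (10, 2), (7, 10), (-5, 7)]

Jarvis march: at each step, from the current hull vertex p, select the next vertex q as the point such that every other point lies strictly to the left of (or on) the directed line p → q. (Equivalently: for every other point r, the cross product (q − p) × (r − p) ≥ 0.)
Starting point (lowest x, tie lowest y): (-8, 0). Wrap until returning to start. Resulting hull: (-8, 0), (-2, -3), (8, 0), (10, 2), (7, 10), (-5, 7).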